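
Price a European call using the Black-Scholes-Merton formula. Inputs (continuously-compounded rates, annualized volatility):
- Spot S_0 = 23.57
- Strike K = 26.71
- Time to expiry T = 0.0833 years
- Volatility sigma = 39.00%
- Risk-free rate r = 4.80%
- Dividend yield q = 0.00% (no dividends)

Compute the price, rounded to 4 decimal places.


Answer: Price = 0.2027

Derivation:
d1 = (ln(S/K) + (r - q + 0.5*sigma^2) * T) / (sigma * sqrt(T)) = -1.01927102
d2 = d1 - sigma * sqrt(T) = -1.13183181
exp(-rT) = 0.99600958; exp(-qT) = 1.00000000
C = S_0 * exp(-qT) * N(d1) - K * exp(-rT) * N(d2)
N(d1) = 0.15403716; N(d2) = 0.12885258
C = 23.5700 * 1.00000000 * 0.15403716 - 26.7100 * 0.99600958 * 0.12885258 = 0.2027


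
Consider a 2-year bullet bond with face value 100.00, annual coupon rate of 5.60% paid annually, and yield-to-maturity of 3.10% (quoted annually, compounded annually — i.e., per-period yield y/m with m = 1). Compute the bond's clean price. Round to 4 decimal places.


Answer: Price = 104.7768

Derivation:
Coupon per period c = face * coupon_rate / m = 5.600000
Periods per year m = 1; per-period yield y/m = 0.031000
Number of cashflows N = 2
Cashflows (t years, CF_t, discount factor 1/(1+y/m)^(m*t), PV):
  t = 1.0000: CF_t = 5.600000, DF = 0.969932, PV = 5.431620
  t = 2.0000: CF_t = 105.600000, DF = 0.940768, PV = 99.345131
Price P = sum_t PV_t = 104.776751


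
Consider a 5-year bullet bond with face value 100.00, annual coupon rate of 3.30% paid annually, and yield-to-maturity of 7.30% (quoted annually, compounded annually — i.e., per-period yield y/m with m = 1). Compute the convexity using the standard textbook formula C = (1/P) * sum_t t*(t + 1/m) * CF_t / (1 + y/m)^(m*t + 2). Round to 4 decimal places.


Answer: Convexity = 23.6930

Derivation:
Coupon per period c = face * coupon_rate / m = 3.300000
Periods per year m = 1; per-period yield y/m = 0.073000
Number of cashflows N = 5
Cashflows (t years, CF_t, discount factor 1/(1+y/m)^(m*t), PV):
  t = 1.0000: CF_t = 3.300000, DF = 0.931966, PV = 3.075489
  t = 2.0000: CF_t = 3.300000, DF = 0.868561, PV = 2.866253
  t = 3.0000: CF_t = 3.300000, DF = 0.809470, PV = 2.671251
  t = 4.0000: CF_t = 3.300000, DF = 0.754399, PV = 2.489517
  t = 5.0000: CF_t = 103.300000, DF = 0.703075, PV = 72.627603
Price P = sum_t PV_t = 83.730113
Convexity numerator sum_t t*(t + 1/m) * CF_t / (1+y/m)^(m*t + 2):
  t = 1.0000: term = 5.342503
  t = 2.0000: term = 14.937100
  t = 3.0000: term = 27.841753
  t = 4.0000: term = 43.245966
  t = 5.0000: term = 1892.446115
Convexity = (1/P) * sum = 1983.813438 / 83.730113 = 23.692951


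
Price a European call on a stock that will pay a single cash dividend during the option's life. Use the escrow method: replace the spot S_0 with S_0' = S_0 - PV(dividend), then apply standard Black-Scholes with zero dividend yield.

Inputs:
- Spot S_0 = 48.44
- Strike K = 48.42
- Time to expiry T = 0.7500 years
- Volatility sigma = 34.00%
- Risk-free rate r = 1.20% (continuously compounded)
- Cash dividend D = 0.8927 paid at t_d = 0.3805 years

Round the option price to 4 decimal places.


PV(D) = D * exp(-r * t_d) = 0.8927 * 0.99544441 = 0.88863322
S_0' = S_0 - PV(D) = 48.4400 - 0.88863322 = 47.55136678
d1 = (ln(S_0'/K) + (r + sigma^2/2)*T) / (sigma*sqrt(T)) = 0.11631088
d2 = d1 - sigma*sqrt(T) = -0.17813775
exp(-rT) = 0.99104038
N(d1) = 0.54629692; N(d2) = 0.42930740
C = S_0' * N(d1) - K * exp(-rT) * N(d2) = 47.55136678 * 0.54629692 - 48.4200 * 0.99104038 * 0.42930740 = 5.3763

Answer: Price = 5.3763


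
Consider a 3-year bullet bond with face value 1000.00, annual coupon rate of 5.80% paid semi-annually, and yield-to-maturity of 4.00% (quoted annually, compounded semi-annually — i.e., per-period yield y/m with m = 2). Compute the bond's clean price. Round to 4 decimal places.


Coupon per period c = face * coupon_rate / m = 29.000000
Periods per year m = 2; per-period yield y/m = 0.020000
Number of cashflows N = 6
Cashflows (t years, CF_t, discount factor 1/(1+y/m)^(m*t), PV):
  t = 0.5000: CF_t = 29.000000, DF = 0.980392, PV = 28.431373
  t = 1.0000: CF_t = 29.000000, DF = 0.961169, PV = 27.873895
  t = 1.5000: CF_t = 29.000000, DF = 0.942322, PV = 27.327348
  t = 2.0000: CF_t = 29.000000, DF = 0.923845, PV = 26.791517
  t = 2.5000: CF_t = 29.000000, DF = 0.905731, PV = 26.266193
  t = 3.0000: CF_t = 1029.000000, DF = 0.887971, PV = 913.722552
Price P = sum_t PV_t = 1050.412878

Answer: Price = 1050.4129


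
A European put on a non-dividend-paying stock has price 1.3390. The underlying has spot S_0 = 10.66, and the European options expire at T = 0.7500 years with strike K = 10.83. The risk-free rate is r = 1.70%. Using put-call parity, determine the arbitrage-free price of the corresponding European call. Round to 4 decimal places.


Put-call parity: C - P = S_0 * exp(-qT) - K * exp(-rT).
S_0 * exp(-qT) = 10.6600 * 1.00000000 = 10.66000000
K * exp(-rT) = 10.8300 * 0.98733094 = 10.69279405
C = P + S*exp(-qT) - K*exp(-rT)
C = 1.3390 + 10.66000000 - 10.69279405 = 1.3062

Answer: Call price = 1.3062


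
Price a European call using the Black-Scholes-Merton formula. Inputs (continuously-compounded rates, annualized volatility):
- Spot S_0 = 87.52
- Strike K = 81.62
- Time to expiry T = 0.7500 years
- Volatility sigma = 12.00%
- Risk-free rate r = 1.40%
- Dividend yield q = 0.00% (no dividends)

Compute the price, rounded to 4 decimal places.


Answer: Price = 7.8536

Derivation:
d1 = (ln(S/K) + (r - q + 0.5*sigma^2) * T) / (sigma * sqrt(T)) = 0.82458136
d2 = d1 - sigma * sqrt(T) = 0.72065831
exp(-rT) = 0.98955493; exp(-qT) = 1.00000000
C = S_0 * exp(-qT) * N(d1) - K * exp(-rT) * N(d2)
N(d1) = 0.79519535; N(d2) = 0.76444012
C = 87.5200 * 1.00000000 * 0.79519535 - 81.6200 * 0.98955493 * 0.76444012 = 7.8536


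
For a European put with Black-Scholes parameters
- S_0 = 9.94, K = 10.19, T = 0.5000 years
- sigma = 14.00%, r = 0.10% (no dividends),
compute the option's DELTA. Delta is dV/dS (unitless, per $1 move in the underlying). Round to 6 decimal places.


d1 = -0.1963719027; d2 = -0.2953668521
phi(d1) = 0.3913239696; exp(-qT) = 1.0000000000; exp(-rT) = 0.9995001250
N(-d1) = 0.5778404568
Delta = -exp(-qT) * N(-d1) = -1.0000000000 * 0.5778404568 = -0.577840

Answer: Delta = -0.577840


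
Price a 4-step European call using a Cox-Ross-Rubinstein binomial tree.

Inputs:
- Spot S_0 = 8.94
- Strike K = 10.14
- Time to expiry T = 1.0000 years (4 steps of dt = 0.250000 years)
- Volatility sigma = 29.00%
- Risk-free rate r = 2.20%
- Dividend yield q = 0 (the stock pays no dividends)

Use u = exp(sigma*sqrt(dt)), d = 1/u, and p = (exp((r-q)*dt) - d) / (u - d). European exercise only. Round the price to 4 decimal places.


dt = T/N = 0.250000
u = exp(sigma*sqrt(dt)) = 1.156040; d = 1/u = 0.865022
p = (exp((r-q)*dt) - d) / (u - d) = 0.482765
Discount per step: exp(-r*dt) = 0.994515
Stock lattice S(k, i) with i counting down-moves:
  k=0: S(0,0) = 8.9400
  k=1: S(1,0) = 10.3350; S(1,1) = 7.7333
  k=2: S(2,0) = 11.9477; S(2,1) = 8.9400; S(2,2) = 6.6895
  k=3: S(3,0) = 13.8120; S(3,1) = 10.3350; S(3,2) = 7.7333; S(3,3) = 5.7865
  k=4: S(4,0) = 15.9672; S(4,1) = 11.9477; S(4,2) = 8.9400; S(4,3) = 6.6895; S(4,4) = 5.0055
Terminal payoffs V(N, i) = max(S_T - K, 0):
  V(4,0) = 5.827184; V(4,1) = 1.807662; V(4,2) = 0.000000; V(4,3) = 0.000000; V(4,4) = 0.000000
Backward induction: V(k, i) = exp(-r*dt) * [p * V(k+1, i) + (1-p) * V(k+1, i+1)].
  V(3,0) = exp(-r*dt) * [p*5.827184 + (1-p)*1.807662] = 3.727587
  V(3,1) = exp(-r*dt) * [p*1.807662 + (1-p)*0.000000] = 0.867889
  V(3,2) = exp(-r*dt) * [p*0.000000 + (1-p)*0.000000] = 0.000000
  V(3,3) = exp(-r*dt) * [p*0.000000 + (1-p)*0.000000] = 0.000000
  V(2,0) = exp(-r*dt) * [p*3.727587 + (1-p)*0.867889] = 2.236117
  V(2,1) = exp(-r*dt) * [p*0.867889 + (1-p)*0.000000] = 0.416688
  V(2,2) = exp(-r*dt) * [p*0.000000 + (1-p)*0.000000] = 0.000000
  V(1,0) = exp(-r*dt) * [p*2.236117 + (1-p)*0.416688] = 1.287941
  V(1,1) = exp(-r*dt) * [p*0.416688 + (1-p)*0.000000] = 0.200059
  V(0,0) = exp(-r*dt) * [p*1.287941 + (1-p)*0.200059] = 0.721272

Answer: Price = V(0,0) = 0.7213


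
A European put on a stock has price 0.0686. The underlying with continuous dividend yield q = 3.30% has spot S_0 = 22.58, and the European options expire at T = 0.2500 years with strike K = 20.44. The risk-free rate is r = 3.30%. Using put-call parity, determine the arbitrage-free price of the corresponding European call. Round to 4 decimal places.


Answer: Call price = 2.1910

Derivation:
Put-call parity: C - P = S_0 * exp(-qT) - K * exp(-rT).
S_0 * exp(-qT) = 22.5800 * 0.99178394 = 22.39448132
K * exp(-rT) = 20.4400 * 0.99178394 = 20.27206369
C = P + S*exp(-qT) - K*exp(-rT)
C = 0.0686 + 22.39448132 - 20.27206369 = 2.1910


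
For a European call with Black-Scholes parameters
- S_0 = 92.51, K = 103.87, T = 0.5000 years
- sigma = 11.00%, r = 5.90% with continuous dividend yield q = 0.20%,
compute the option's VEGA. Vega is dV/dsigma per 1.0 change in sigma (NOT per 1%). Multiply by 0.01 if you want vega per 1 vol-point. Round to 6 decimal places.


d1 = -1.0837808981; d2 = -1.1615626440
phi(d1) = 0.2217445909; exp(-qT) = 0.9990004998; exp(-rT) = 0.9709308776
Vega = S * exp(-qT) * phi(d1) * sqrt(T) = 92.5100 * 0.9990004998 * 0.2217445909 * 0.7071067812 = 14.490802

Answer: Vega = 14.490802


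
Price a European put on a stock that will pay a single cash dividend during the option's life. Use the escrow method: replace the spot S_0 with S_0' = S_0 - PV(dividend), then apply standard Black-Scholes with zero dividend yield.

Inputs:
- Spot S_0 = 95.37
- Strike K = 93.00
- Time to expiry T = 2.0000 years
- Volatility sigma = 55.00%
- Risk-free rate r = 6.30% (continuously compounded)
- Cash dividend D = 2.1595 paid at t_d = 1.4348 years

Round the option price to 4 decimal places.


PV(D) = D * exp(-r * t_d) = 2.1595 * 0.91357263 = 1.97286009
S_0' = S_0 - PV(D) = 95.3700 - 1.97286009 = 93.39713991
d1 = (ln(S_0'/K) + (r + sigma^2/2)*T) / (sigma*sqrt(T)) = 0.55637891
d2 = d1 - sigma*sqrt(T) = -0.22143855
exp(-rT) = 0.88161485
N(-d1) = 0.28897593; N(-d2) = 0.58762451
P = K * exp(-rT) * N(-d2) - S_0' * N(-d1) = 93.0000 * 0.88161485 * 0.58762451 - 93.39713991 * 0.28897593 = 21.1899

Answer: Price = 21.1899


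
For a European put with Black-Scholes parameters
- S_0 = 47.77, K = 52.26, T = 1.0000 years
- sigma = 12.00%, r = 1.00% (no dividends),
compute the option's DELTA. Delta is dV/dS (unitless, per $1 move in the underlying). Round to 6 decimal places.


d1 = -0.6052786058; d2 = -0.7252786058
phi(d1) = 0.3321662679; exp(-qT) = 1.0000000000; exp(-rT) = 0.9900498337
N(-d1) = 0.7275030529
Delta = -exp(-qT) * N(-d1) = -1.0000000000 * 0.7275030529 = -0.727503

Answer: Delta = -0.727503


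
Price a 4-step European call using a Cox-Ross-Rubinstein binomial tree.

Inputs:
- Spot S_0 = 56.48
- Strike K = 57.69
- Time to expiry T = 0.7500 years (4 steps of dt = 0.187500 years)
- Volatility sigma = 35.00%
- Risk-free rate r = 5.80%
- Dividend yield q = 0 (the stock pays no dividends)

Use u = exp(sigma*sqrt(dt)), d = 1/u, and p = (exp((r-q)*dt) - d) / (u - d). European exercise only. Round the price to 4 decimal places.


Answer: Price = V(0,0) = 7.1666

Derivation:
dt = T/N = 0.187500
u = exp(sigma*sqrt(dt)) = 1.163642; d = 1/u = 0.859371
p = (exp((r-q)*dt) - d) / (u - d) = 0.498120
Discount per step: exp(-r*dt) = 0.989184
Stock lattice S(k, i) with i counting down-moves:
  k=0: S(0,0) = 56.4800
  k=1: S(1,0) = 65.7225; S(1,1) = 48.5373
  k=2: S(2,0) = 76.4774; S(2,1) = 56.4800; S(2,2) = 41.7115
  k=3: S(3,0) = 88.9923; S(3,1) = 65.7225; S(3,2) = 48.5373; S(3,3) = 35.8457
  k=4: S(4,0) = 103.5552; S(4,1) = 76.4774; S(4,2) = 56.4800; S(4,3) = 41.7115; S(4,4) = 30.8047
Terminal payoffs V(N, i) = max(S_T - K, 0):
  V(4,0) = 45.865156; V(4,1) = 18.787416; V(4,2) = 0.000000; V(4,3) = 0.000000; V(4,4) = 0.000000
Backward induction: V(k, i) = exp(-r*dt) * [p * V(k+1, i) + (1-p) * V(k+1, i+1)].
  V(3,0) = exp(-r*dt) * [p*45.865156 + (1-p)*18.787416] = 31.926287
  V(3,1) = exp(-r*dt) * [p*18.787416 + (1-p)*0.000000] = 9.257167
  V(3,2) = exp(-r*dt) * [p*0.000000 + (1-p)*0.000000] = 0.000000
  V(3,3) = exp(-r*dt) * [p*0.000000 + (1-p)*0.000000] = 0.000000
  V(2,0) = exp(-r*dt) * [p*31.926287 + (1-p)*9.257167] = 20.326848
  V(2,1) = exp(-r*dt) * [p*9.257167 + (1-p)*0.000000] = 4.561305
  V(2,2) = exp(-r*dt) * [p*0.000000 + (1-p)*0.000000] = 0.000000
  V(1,0) = exp(-r*dt) * [p*20.326848 + (1-p)*4.561305] = 12.280162
  V(1,1) = exp(-r*dt) * [p*4.561305 + (1-p)*0.000000] = 2.247502
  V(0,0) = exp(-r*dt) * [p*12.280162 + (1-p)*2.247502] = 7.166609


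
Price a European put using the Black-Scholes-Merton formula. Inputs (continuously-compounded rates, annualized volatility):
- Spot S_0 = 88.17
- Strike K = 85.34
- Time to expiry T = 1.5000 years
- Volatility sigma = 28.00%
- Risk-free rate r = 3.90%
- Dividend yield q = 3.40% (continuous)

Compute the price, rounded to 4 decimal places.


d1 = (ln(S/K) + (r - q + 0.5*sigma^2) * T) / (sigma * sqrt(T)) = 0.28846676
d2 = d1 - sigma * sqrt(T) = -0.05446181
exp(-rT) = 0.94317824; exp(-qT) = 0.95027867
P = K * exp(-rT) * N(-d2) - S_0 * exp(-qT) * N(-d1)
N(-d1) = 0.38649474; N(-d2) = 0.52171638
P = 85.3400 * 0.94317824 * 0.52171638 - 88.1700 * 0.95027867 * 0.38649474 = 9.6105

Answer: Price = 9.6105


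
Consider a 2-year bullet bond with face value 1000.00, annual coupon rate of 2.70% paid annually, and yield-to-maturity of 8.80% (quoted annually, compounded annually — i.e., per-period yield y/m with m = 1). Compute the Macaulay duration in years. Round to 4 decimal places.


Answer: Macaulay duration = 1.9722 years

Derivation:
Coupon per period c = face * coupon_rate / m = 27.000000
Periods per year m = 1; per-period yield y/m = 0.088000
Number of cashflows N = 2
Cashflows (t years, CF_t, discount factor 1/(1+y/m)^(m*t), PV):
  t = 1.0000: CF_t = 27.000000, DF = 0.919118, PV = 24.816176
  t = 2.0000: CF_t = 1027.000000, DF = 0.844777, PV = 867.586235
Price P = sum_t PV_t = 892.402411
Macaulay numerator sum_t t * PV_t:
  t * PV_t at t = 1.0000: 24.816176
  t * PV_t at t = 2.0000: 1735.172470
Macaulay duration D = (sum_t t * PV_t) / P = 1759.988646 / 892.402411 = 1.972192


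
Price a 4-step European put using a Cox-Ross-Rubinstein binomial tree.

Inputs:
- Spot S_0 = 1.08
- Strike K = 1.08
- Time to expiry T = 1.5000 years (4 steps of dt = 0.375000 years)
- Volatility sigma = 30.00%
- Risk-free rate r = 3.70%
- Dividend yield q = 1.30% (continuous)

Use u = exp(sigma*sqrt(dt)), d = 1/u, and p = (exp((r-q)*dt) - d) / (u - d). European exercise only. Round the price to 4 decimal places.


dt = T/N = 0.375000
u = exp(sigma*sqrt(dt)) = 1.201669; d = 1/u = 0.832176
p = (exp((r-q)*dt) - d) / (u - d) = 0.478668
Discount per step: exp(-r*dt) = 0.986221
Stock lattice S(k, i) with i counting down-moves:
  k=0: S(0,0) = 1.0800
  k=1: S(1,0) = 1.2978; S(1,1) = 0.8987
  k=2: S(2,0) = 1.5595; S(2,1) = 1.0800; S(2,2) = 0.7479
  k=3: S(3,0) = 1.8740; S(3,1) = 1.2978; S(3,2) = 0.8987; S(3,3) = 0.6224
  k=4: S(4,0) = 2.2520; S(4,1) = 1.5595; S(4,2) = 1.0800; S(4,3) = 0.7479; S(4,4) = 0.5179
Terminal payoffs V(N, i) = max(K - S_T, 0):
  V(4,0) = 0.000000; V(4,1) = 0.000000; V(4,2) = 0.000000; V(4,3) = 0.332082; V(4,4) = 0.562055
Backward induction: V(k, i) = exp(-r*dt) * [p * V(k+1, i) + (1-p) * V(k+1, i+1)].
  V(3,0) = exp(-r*dt) * [p*0.000000 + (1-p)*0.000000] = 0.000000
  V(3,1) = exp(-r*dt) * [p*0.000000 + (1-p)*0.000000] = 0.000000
  V(3,2) = exp(-r*dt) * [p*0.000000 + (1-p)*0.332082] = 0.170740
  V(3,3) = exp(-r*dt) * [p*0.332082 + (1-p)*0.562055] = 0.445746
  V(2,0) = exp(-r*dt) * [p*0.000000 + (1-p)*0.000000] = 0.000000
  V(2,1) = exp(-r*dt) * [p*0.000000 + (1-p)*0.170740] = 0.087785
  V(2,2) = exp(-r*dt) * [p*0.170740 + (1-p)*0.445746] = 0.309781
  V(1,0) = exp(-r*dt) * [p*0.000000 + (1-p)*0.087785] = 0.045135
  V(1,1) = exp(-r*dt) * [p*0.087785 + (1-p)*0.309781] = 0.200714
  V(0,0) = exp(-r*dt) * [p*0.045135 + (1-p)*0.200714] = 0.124504

Answer: Price = V(0,0) = 0.1245


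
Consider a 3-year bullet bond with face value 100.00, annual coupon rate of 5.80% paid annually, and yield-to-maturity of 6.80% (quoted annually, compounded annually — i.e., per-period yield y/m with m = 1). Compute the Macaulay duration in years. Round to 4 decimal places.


Answer: Macaulay duration = 2.8362 years

Derivation:
Coupon per period c = face * coupon_rate / m = 5.800000
Periods per year m = 1; per-period yield y/m = 0.068000
Number of cashflows N = 3
Cashflows (t years, CF_t, discount factor 1/(1+y/m)^(m*t), PV):
  t = 1.0000: CF_t = 5.800000, DF = 0.936330, PV = 5.430712
  t = 2.0000: CF_t = 5.800000, DF = 0.876713, PV = 5.084936
  t = 3.0000: CF_t = 105.800000, DF = 0.820892, PV = 86.850417
Price P = sum_t PV_t = 97.366065
Macaulay numerator sum_t t * PV_t:
  t * PV_t at t = 1.0000: 5.430712
  t * PV_t at t = 2.0000: 10.169872
  t * PV_t at t = 3.0000: 260.551252
Macaulay duration D = (sum_t t * PV_t) / P = 276.151836 / 97.366065 = 2.836223


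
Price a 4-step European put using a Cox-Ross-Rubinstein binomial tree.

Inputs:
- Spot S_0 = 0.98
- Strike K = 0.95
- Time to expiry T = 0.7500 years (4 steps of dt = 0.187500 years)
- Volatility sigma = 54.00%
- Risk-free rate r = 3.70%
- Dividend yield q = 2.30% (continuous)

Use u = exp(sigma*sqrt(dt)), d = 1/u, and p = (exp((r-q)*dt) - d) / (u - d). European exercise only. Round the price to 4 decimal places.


Answer: Price = V(0,0) = 0.1500

Derivation:
dt = T/N = 0.187500
u = exp(sigma*sqrt(dt)) = 1.263426; d = 1/u = 0.791499
p = (exp((r-q)*dt) - d) / (u - d) = 0.447378
Discount per step: exp(-r*dt) = 0.993087
Stock lattice S(k, i) with i counting down-moves:
  k=0: S(0,0) = 0.9800
  k=1: S(1,0) = 1.2382; S(1,1) = 0.7757
  k=2: S(2,0) = 1.5643; S(2,1) = 0.9800; S(2,2) = 0.6139
  k=3: S(3,0) = 1.9764; S(3,1) = 1.2382; S(3,2) = 0.7757; S(3,3) = 0.4859
  k=4: S(4,0) = 2.4970; S(4,1) = 1.5643; S(4,2) = 0.9800; S(4,3) = 0.6139; S(4,4) = 0.3846
Terminal payoffs V(N, i) = max(K - S_T, 0):
  V(4,0) = 0.000000; V(4,1) = 0.000000; V(4,2) = 0.000000; V(4,3) = 0.336059; V(4,4) = 0.565384
Backward induction: V(k, i) = exp(-r*dt) * [p * V(k+1, i) + (1-p) * V(k+1, i+1)].
  V(3,0) = exp(-r*dt) * [p*0.000000 + (1-p)*0.000000] = 0.000000
  V(3,1) = exp(-r*dt) * [p*0.000000 + (1-p)*0.000000] = 0.000000
  V(3,2) = exp(-r*dt) * [p*0.000000 + (1-p)*0.336059] = 0.184430
  V(3,3) = exp(-r*dt) * [p*0.336059 + (1-p)*0.565384] = 0.459590
  V(2,0) = exp(-r*dt) * [p*0.000000 + (1-p)*0.000000] = 0.000000
  V(2,1) = exp(-r*dt) * [p*0.000000 + (1-p)*0.184430] = 0.101215
  V(2,2) = exp(-r*dt) * [p*0.184430 + (1-p)*0.459590] = 0.334163
  V(1,0) = exp(-r*dt) * [p*0.000000 + (1-p)*0.101215] = 0.055547
  V(1,1) = exp(-r*dt) * [p*0.101215 + (1-p)*0.334163] = 0.228358
  V(0,0) = exp(-r*dt) * [p*0.055547 + (1-p)*0.228358] = 0.150002


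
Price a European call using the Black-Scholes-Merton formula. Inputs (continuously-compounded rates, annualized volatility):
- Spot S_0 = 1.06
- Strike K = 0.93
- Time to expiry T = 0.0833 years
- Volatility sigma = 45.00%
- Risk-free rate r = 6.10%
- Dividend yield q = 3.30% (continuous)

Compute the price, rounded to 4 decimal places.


Answer: Price = 0.1420

Derivation:
d1 = (ln(S/K) + (r - q + 0.5*sigma^2) * T) / (sigma * sqrt(T)) = 1.09030255
d2 = d1 - sigma * sqrt(T) = 0.96042472
exp(-rT) = 0.99493159; exp(-qT) = 0.99725487
C = S_0 * exp(-qT) * N(d1) - K * exp(-rT) * N(d2)
N(d1) = 0.86221005; N(d2) = 0.83157925
C = 1.0600 * 0.99725487 * 0.86221005 - 0.9300 * 0.99493159 * 0.83157925 = 0.1420


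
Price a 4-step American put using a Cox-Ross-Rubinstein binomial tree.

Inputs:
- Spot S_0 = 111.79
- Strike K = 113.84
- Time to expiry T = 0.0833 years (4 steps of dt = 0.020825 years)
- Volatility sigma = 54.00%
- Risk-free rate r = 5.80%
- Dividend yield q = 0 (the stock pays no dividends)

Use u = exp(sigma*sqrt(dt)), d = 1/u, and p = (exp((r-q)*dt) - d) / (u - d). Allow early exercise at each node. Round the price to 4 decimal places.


dt = T/N = 0.020825
u = exp(sigma*sqrt(dt)) = 1.081043; d = 1/u = 0.925032
p = (exp((r-q)*dt) - d) / (u - d) = 0.488275
Discount per step: exp(-r*dt) = 0.998793
Stock lattice S(k, i) with i counting down-moves:
  k=0: S(0,0) = 111.7900
  k=1: S(1,0) = 120.8498; S(1,1) = 103.4094
  k=2: S(2,0) = 130.6439; S(2,1) = 111.7900; S(2,2) = 95.6570
  k=3: S(3,0) = 141.2318; S(3,1) = 120.8498; S(3,2) = 103.4094; S(3,3) = 88.4858
  k=4: S(4,0) = 152.6777; S(4,1) = 130.6439; S(4,2) = 111.7900; S(4,3) = 95.6570; S(4,4) = 81.8522
Terminal payoffs V(N, i) = max(K - S_T, 0):
  V(4,0) = 0.000000; V(4,1) = 0.000000; V(4,2) = 2.050000; V(4,3) = 18.183015; V(4,4) = 31.987788
Backward induction: V(k, i) = exp(-r*dt) * [p * V(k+1, i) + (1-p) * V(k+1, i+1)]; then take max(V_cont, immediate exercise) for American.
  V(3,0) = exp(-r*dt) * [p*0.000000 + (1-p)*0.000000] = 0.000000; exercise = 0.000000; V(3,0) = max -> 0.000000
  V(3,1) = exp(-r*dt) * [p*0.000000 + (1-p)*2.050000] = 1.047770; exercise = 0.000000; V(3,1) = max -> 1.047770
  V(3,2) = exp(-r*dt) * [p*2.050000 + (1-p)*18.183015] = 10.293228; exercise = 10.430647; V(3,2) = max -> 10.430647
  V(3,3) = exp(-r*dt) * [p*18.183015 + (1-p)*31.987788] = 25.216787; exercise = 25.354206; V(3,3) = max -> 25.354206
  V(2,0) = exp(-r*dt) * [p*0.000000 + (1-p)*1.047770] = 0.535523; exercise = 0.000000; V(2,0) = max -> 0.535523
  V(2,1) = exp(-r*dt) * [p*1.047770 + (1-p)*10.430647] = 5.842163; exercise = 2.050000; V(2,1) = max -> 5.842163
  V(2,2) = exp(-r*dt) * [p*10.430647 + (1-p)*25.354206] = 18.045596; exercise = 18.183015; V(2,2) = max -> 18.183015
  V(1,0) = exp(-r*dt) * [p*0.535523 + (1-p)*5.842163] = 3.247139; exercise = 0.000000; V(1,0) = max -> 3.247139
  V(1,1) = exp(-r*dt) * [p*5.842163 + (1-p)*18.183015] = 12.142611; exercise = 10.430647; V(1,1) = max -> 12.142611
  V(0,0) = exp(-r*dt) * [p*3.247139 + (1-p)*12.142611] = 7.789760; exercise = 2.050000; V(0,0) = max -> 7.789760

Answer: Price = V(0,0) = 7.7898


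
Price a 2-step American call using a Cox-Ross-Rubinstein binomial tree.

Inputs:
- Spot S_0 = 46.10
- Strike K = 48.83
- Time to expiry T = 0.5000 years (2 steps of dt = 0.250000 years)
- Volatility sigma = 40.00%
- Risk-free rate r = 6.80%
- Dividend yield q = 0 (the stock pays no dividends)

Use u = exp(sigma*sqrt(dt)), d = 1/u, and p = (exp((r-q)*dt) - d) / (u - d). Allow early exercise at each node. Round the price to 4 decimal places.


dt = T/N = 0.250000
u = exp(sigma*sqrt(dt)) = 1.221403; d = 1/u = 0.818731
p = (exp((r-q)*dt) - d) / (u - d) = 0.492745
Discount per step: exp(-r*dt) = 0.983144
Stock lattice S(k, i) with i counting down-moves:
  k=0: S(0,0) = 46.1000
  k=1: S(1,0) = 56.3067; S(1,1) = 37.7435
  k=2: S(2,0) = 68.7731; S(2,1) = 46.1000; S(2,2) = 30.9018
Terminal payoffs V(N, i) = max(S_T - K, 0):
  V(2,0) = 19.943119; V(2,1) = 0.000000; V(2,2) = 0.000000
Backward induction: V(k, i) = exp(-r*dt) * [p * V(k+1, i) + (1-p) * V(k+1, i+1)]; then take max(V_cont, immediate exercise) for American.
  V(1,0) = exp(-r*dt) * [p*19.943119 + (1-p)*0.000000] = 9.661225; exercise = 7.476667; V(1,0) = max -> 9.661225
  V(1,1) = exp(-r*dt) * [p*0.000000 + (1-p)*0.000000] = 0.000000; exercise = 0.000000; V(1,1) = max -> 0.000000
  V(0,0) = exp(-r*dt) * [p*9.661225 + (1-p)*0.000000] = 4.680274; exercise = 0.000000; V(0,0) = max -> 4.680274

Answer: Price = V(0,0) = 4.6803


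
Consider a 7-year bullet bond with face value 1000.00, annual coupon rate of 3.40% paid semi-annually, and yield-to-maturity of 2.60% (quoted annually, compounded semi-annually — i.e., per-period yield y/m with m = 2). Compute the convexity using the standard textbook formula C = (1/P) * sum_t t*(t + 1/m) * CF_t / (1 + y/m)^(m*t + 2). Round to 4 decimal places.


Coupon per period c = face * coupon_rate / m = 17.000000
Periods per year m = 2; per-period yield y/m = 0.013000
Number of cashflows N = 14
Cashflows (t years, CF_t, discount factor 1/(1+y/m)^(m*t), PV):
  t = 0.5000: CF_t = 17.000000, DF = 0.987167, PV = 16.781836
  t = 1.0000: CF_t = 17.000000, DF = 0.974498, PV = 16.566472
  t = 1.5000: CF_t = 17.000000, DF = 0.961992, PV = 16.353872
  t = 2.0000: CF_t = 17.000000, DF = 0.949647, PV = 16.144000
  t = 2.5000: CF_t = 17.000000, DF = 0.937460, PV = 15.936821
  t = 3.0000: CF_t = 17.000000, DF = 0.925429, PV = 15.732301
  t = 3.5000: CF_t = 17.000000, DF = 0.913553, PV = 15.530406
  t = 4.0000: CF_t = 17.000000, DF = 0.901829, PV = 15.331101
  t = 4.5000: CF_t = 17.000000, DF = 0.890256, PV = 15.134355
  t = 5.0000: CF_t = 17.000000, DF = 0.878831, PV = 14.940133
  t = 5.5000: CF_t = 17.000000, DF = 0.867553, PV = 14.748404
  t = 6.0000: CF_t = 17.000000, DF = 0.856420, PV = 14.559135
  t = 6.5000: CF_t = 17.000000, DF = 0.845429, PV = 14.372295
  t = 7.0000: CF_t = 1017.000000, DF = 0.834580, PV = 848.767453
Price P = sum_t PV_t = 1050.898585
Convexity numerator sum_t t*(t + 1/m) * CF_t / (1+y/m)^(m*t + 2):
  t = 0.5000: term = 8.176936
  t = 1.0000: term = 24.216000
  t = 1.5000: term = 47.810463
  t = 2.0000: term = 78.661505
  t = 2.5000: term = 116.478044
  t = 3.0000: term = 160.976566
  t = 3.5000: term = 211.880968
  t = 4.0000: term = 268.922397
  t = 4.5000: term = 331.839088
  t = 5.0000: term = 400.376216
  t = 5.5000: term = 474.285745
  t = 6.0000: term = 553.326275
  t = 6.5000: term = 637.262903
  t = 7.0000: term = 43423.930467
Convexity = (1/P) * sum = 46738.143571 / 1050.898585 = 44.474457

Answer: Convexity = 44.4745


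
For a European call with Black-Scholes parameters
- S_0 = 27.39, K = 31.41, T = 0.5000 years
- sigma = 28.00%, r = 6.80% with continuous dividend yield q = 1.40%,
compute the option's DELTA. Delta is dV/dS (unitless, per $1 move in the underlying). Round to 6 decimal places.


d1 = -0.4563279786; d2 = -0.6543178774
phi(d1) = 0.3594945919; exp(-qT) = 0.9930244429; exp(-rT) = 0.9665715046
N(d1) = 0.3240770737
Delta = exp(-qT) * N(d1) = 0.9930244429 * 0.3240770737 = 0.321816

Answer: Delta = 0.321816


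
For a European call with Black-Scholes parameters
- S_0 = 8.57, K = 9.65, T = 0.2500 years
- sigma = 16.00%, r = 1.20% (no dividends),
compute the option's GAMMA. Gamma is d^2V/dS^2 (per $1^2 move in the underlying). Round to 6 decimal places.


d1 = -1.4061272843; d2 = -1.4861272843
phi(d1) = 0.1484457803; exp(-qT) = 1.0000000000; exp(-rT) = 0.9970044955
Gamma = exp(-qT) * phi(d1) / (S * sigma * sqrt(T)) = 1.0000000000 * 0.1484457803 / (8.5700 * 0.1600 * 0.5000000000) = 0.216520

Answer: Gamma = 0.216520


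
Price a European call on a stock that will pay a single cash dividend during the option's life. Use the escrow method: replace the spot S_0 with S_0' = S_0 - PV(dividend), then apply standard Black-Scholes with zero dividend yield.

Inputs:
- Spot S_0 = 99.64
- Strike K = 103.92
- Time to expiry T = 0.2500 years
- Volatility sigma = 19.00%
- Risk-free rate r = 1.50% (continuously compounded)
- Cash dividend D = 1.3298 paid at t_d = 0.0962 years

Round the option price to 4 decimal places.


PV(D) = D * exp(-r * t_d) = 1.3298 * 0.99855804 = 1.32788248
S_0' = S_0 - PV(D) = 99.6400 - 1.32788248 = 98.31211752
d1 = (ln(S_0'/K) + (r + sigma^2/2)*T) / (sigma*sqrt(T)) = -0.49696402
d2 = d1 - sigma*sqrt(T) = -0.59196402
exp(-rT) = 0.99625702
N(d1) = 0.30960721; N(d2) = 0.27693734
C = S_0' * N(d1) - K * exp(-rT) * N(d2) = 98.31211752 * 0.30960721 - 103.9200 * 0.99625702 * 0.27693734 = 1.7665

Answer: Price = 1.7665


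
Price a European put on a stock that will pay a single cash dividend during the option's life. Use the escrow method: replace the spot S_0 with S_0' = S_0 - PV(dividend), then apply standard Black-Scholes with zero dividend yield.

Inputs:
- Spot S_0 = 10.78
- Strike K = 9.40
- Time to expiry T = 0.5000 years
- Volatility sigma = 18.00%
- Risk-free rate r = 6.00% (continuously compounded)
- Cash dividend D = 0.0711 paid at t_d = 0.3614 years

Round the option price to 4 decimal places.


PV(D) = D * exp(-r * t_d) = 0.0711 * 0.97854941 = 0.06957486
S_0' = S_0 - PV(D) = 10.7800 - 0.06957486 = 10.71042514
d1 = (ln(S_0'/K) + (r + sigma^2/2)*T) / (sigma*sqrt(T)) = 1.32470869
d2 = d1 - sigma*sqrt(T) = 1.19742947
exp(-rT) = 0.97044553
N(-d1) = 0.09263389; N(-d2) = 0.11556960
P = K * exp(-rT) * N(-d2) - S_0' * N(-d1) = 9.4000 * 0.97044553 * 0.11556960 - 10.71042514 * 0.09263389 = 0.0621

Answer: Price = 0.0621


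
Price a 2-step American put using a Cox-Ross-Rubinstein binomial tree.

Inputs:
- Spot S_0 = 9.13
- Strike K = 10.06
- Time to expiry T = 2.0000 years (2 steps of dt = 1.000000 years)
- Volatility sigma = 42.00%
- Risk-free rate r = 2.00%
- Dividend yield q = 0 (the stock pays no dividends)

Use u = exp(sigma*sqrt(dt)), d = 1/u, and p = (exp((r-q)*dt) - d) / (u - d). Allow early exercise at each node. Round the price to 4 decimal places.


Answer: Price = V(0,0) = 2.5270

Derivation:
dt = T/N = 1.000000
u = exp(sigma*sqrt(dt)) = 1.521962; d = 1/u = 0.657047
p = (exp((r-q)*dt) - d) / (u - d) = 0.419873
Discount per step: exp(-r*dt) = 0.980199
Stock lattice S(k, i) with i counting down-moves:
  k=0: S(0,0) = 9.1300
  k=1: S(1,0) = 13.8955; S(1,1) = 5.9988
  k=2: S(2,0) = 21.1484; S(2,1) = 9.1300; S(2,2) = 3.9415
Terminal payoffs V(N, i) = max(K - S_T, 0):
  V(2,0) = 0.000000; V(2,1) = 0.930000; V(2,2) = 6.118483
Backward induction: V(k, i) = exp(-r*dt) * [p * V(k+1, i) + (1-p) * V(k+1, i+1)]; then take max(V_cont, immediate exercise) for American.
  V(1,0) = exp(-r*dt) * [p*0.000000 + (1-p)*0.930000] = 0.528835; exercise = 0.000000; V(1,0) = max -> 0.528835
  V(1,1) = exp(-r*dt) * [p*0.930000 + (1-p)*6.118483] = 3.861961; exercise = 4.061163; V(1,1) = max -> 4.061163
  V(0,0) = exp(-r*dt) * [p*0.528835 + (1-p)*4.061163] = 2.526984; exercise = 0.930000; V(0,0) = max -> 2.526984


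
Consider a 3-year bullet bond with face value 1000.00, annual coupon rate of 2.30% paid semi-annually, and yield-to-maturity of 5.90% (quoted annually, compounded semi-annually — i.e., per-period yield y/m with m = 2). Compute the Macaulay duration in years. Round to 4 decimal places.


Answer: Macaulay duration = 2.9106 years

Derivation:
Coupon per period c = face * coupon_rate / m = 11.500000
Periods per year m = 2; per-period yield y/m = 0.029500
Number of cashflows N = 6
Cashflows (t years, CF_t, discount factor 1/(1+y/m)^(m*t), PV):
  t = 0.5000: CF_t = 11.500000, DF = 0.971345, PV = 11.170471
  t = 1.0000: CF_t = 11.500000, DF = 0.943512, PV = 10.850385
  t = 1.5000: CF_t = 11.500000, DF = 0.916476, PV = 10.539470
  t = 2.0000: CF_t = 11.500000, DF = 0.890214, PV = 10.237465
  t = 2.5000: CF_t = 11.500000, DF = 0.864706, PV = 9.944114
  t = 3.0000: CF_t = 1011.500000, DF = 0.839928, PV = 849.586849
Price P = sum_t PV_t = 902.328755
Macaulay numerator sum_t t * PV_t:
  t * PV_t at t = 0.5000: 5.585236
  t * PV_t at t = 1.0000: 10.850385
  t * PV_t at t = 1.5000: 15.809206
  t * PV_t at t = 2.0000: 20.474930
  t * PV_t at t = 2.5000: 24.860284
  t * PV_t at t = 3.0000: 2548.760548
Macaulay duration D = (sum_t t * PV_t) / P = 2626.340589 / 902.328755 = 2.910625


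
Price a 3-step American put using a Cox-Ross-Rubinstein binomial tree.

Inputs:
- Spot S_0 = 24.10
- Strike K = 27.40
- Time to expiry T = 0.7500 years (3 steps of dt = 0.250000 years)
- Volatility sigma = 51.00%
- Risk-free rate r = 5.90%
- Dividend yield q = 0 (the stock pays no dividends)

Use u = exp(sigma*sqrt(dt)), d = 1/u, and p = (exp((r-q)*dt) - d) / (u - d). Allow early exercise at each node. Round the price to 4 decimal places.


dt = T/N = 0.250000
u = exp(sigma*sqrt(dt)) = 1.290462; d = 1/u = 0.774916
p = (exp((r-q)*dt) - d) / (u - d) = 0.465416
Discount per step: exp(-r*dt) = 0.985358
Stock lattice S(k, i) with i counting down-moves:
  k=0: S(0,0) = 24.1000
  k=1: S(1,0) = 31.1001; S(1,1) = 18.6755
  k=2: S(2,0) = 40.1335; S(2,1) = 24.1000; S(2,2) = 14.4719
  k=3: S(3,0) = 51.7908; S(3,1) = 31.1001; S(3,2) = 18.6755; S(3,3) = 11.2145
Terminal payoffs V(N, i) = max(K - S_T, 0):
  V(3,0) = 0.000000; V(3,1) = 0.000000; V(3,2) = 8.724512; V(3,3) = 16.185452
Backward induction: V(k, i) = exp(-r*dt) * [p * V(k+1, i) + (1-p) * V(k+1, i+1)]; then take max(V_cont, immediate exercise) for American.
  V(2,0) = exp(-r*dt) * [p*0.000000 + (1-p)*0.000000] = 0.000000; exercise = 0.000000; V(2,0) = max -> 0.000000
  V(2,1) = exp(-r*dt) * [p*0.000000 + (1-p)*8.724512] = 4.595698; exercise = 3.300000; V(2,1) = max -> 4.595698
  V(2,2) = exp(-r*dt) * [p*8.724512 + (1-p)*16.185452] = 12.526873; exercise = 12.928057; V(2,2) = max -> 12.928057
  V(1,0) = exp(-r*dt) * [p*0.000000 + (1-p)*4.595698] = 2.420816; exercise = 0.000000; V(1,0) = max -> 2.420816
  V(1,1) = exp(-r*dt) * [p*4.595698 + (1-p)*12.928057] = 8.917537; exercise = 8.724512; V(1,1) = max -> 8.917537
  V(0,0) = exp(-r*dt) * [p*2.420816 + (1-p)*8.917537] = 5.807564; exercise = 3.300000; V(0,0) = max -> 5.807564

Answer: Price = V(0,0) = 5.8076


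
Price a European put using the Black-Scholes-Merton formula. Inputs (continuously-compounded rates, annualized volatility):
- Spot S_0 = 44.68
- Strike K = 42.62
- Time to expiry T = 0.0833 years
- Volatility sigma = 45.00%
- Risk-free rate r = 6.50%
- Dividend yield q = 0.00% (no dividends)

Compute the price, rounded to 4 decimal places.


d1 = (ln(S/K) + (r - q + 0.5*sigma^2) * T) / (sigma * sqrt(T)) = 0.47006463
d2 = d1 - sigma * sqrt(T) = 0.34018680
exp(-rT) = 0.99460013; exp(-qT) = 1.00000000
P = K * exp(-rT) * N(-d2) - S_0 * exp(-qT) * N(-d1)
N(-d1) = 0.31915442; N(-d2) = 0.36685793
P = 42.6200 * 0.99460013 * 0.36685793 - 44.6800 * 1.00000000 * 0.31915442 = 1.2912

Answer: Price = 1.2912


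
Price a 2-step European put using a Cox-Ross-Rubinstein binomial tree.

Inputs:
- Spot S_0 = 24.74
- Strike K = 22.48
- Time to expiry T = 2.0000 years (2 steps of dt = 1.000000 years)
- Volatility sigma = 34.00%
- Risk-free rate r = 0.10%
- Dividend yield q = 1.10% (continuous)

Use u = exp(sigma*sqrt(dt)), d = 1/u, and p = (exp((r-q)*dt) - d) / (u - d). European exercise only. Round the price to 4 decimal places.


dt = T/N = 1.000000
u = exp(sigma*sqrt(dt)) = 1.404948; d = 1/u = 0.711770
p = (exp((r-q)*dt) - d) / (u - d) = 0.401455
Discount per step: exp(-r*dt) = 0.999000
Stock lattice S(k, i) with i counting down-moves:
  k=0: S(0,0) = 24.7400
  k=1: S(1,0) = 34.7584; S(1,1) = 17.6092
  k=2: S(2,0) = 48.8337; S(2,1) = 24.7400; S(2,2) = 12.5337
Terminal payoffs V(N, i) = max(K - S_T, 0):
  V(2,0) = 0.000000; V(2,1) = 0.000000; V(2,2) = 9.946296
Backward induction: V(k, i) = exp(-r*dt) * [p * V(k+1, i) + (1-p) * V(k+1, i+1)].
  V(1,0) = exp(-r*dt) * [p*0.000000 + (1-p)*0.000000] = 0.000000
  V(1,1) = exp(-r*dt) * [p*0.000000 + (1-p)*9.946296] = 5.947355
  V(0,0) = exp(-r*dt) * [p*0.000000 + (1-p)*5.947355] = 3.556201

Answer: Price = V(0,0) = 3.5562


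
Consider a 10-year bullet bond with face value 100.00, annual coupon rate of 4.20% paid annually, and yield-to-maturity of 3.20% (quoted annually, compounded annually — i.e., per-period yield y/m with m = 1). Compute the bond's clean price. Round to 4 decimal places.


Coupon per period c = face * coupon_rate / m = 4.200000
Periods per year m = 1; per-period yield y/m = 0.032000
Number of cashflows N = 10
Cashflows (t years, CF_t, discount factor 1/(1+y/m)^(m*t), PV):
  t = 1.0000: CF_t = 4.200000, DF = 0.968992, PV = 4.069767
  t = 2.0000: CF_t = 4.200000, DF = 0.938946, PV = 3.943573
  t = 3.0000: CF_t = 4.200000, DF = 0.909831, PV = 3.821292
  t = 4.0000: CF_t = 4.200000, DF = 0.881620, PV = 3.702802
  t = 5.0000: CF_t = 4.200000, DF = 0.854283, PV = 3.587987
  t = 6.0000: CF_t = 4.200000, DF = 0.827793, PV = 3.476731
  t = 7.0000: CF_t = 4.200000, DF = 0.802125, PV = 3.368926
  t = 8.0000: CF_t = 4.200000, DF = 0.777253, PV = 3.264463
  t = 9.0000: CF_t = 4.200000, DF = 0.753152, PV = 3.163239
  t = 10.0000: CF_t = 104.200000, DF = 0.729799, PV = 76.045014
Price P = sum_t PV_t = 108.443794

Answer: Price = 108.4438


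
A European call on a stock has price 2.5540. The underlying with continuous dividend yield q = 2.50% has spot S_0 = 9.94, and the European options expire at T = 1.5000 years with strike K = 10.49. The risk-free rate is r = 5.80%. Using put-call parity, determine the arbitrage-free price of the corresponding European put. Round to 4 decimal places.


Put-call parity: C - P = S_0 * exp(-qT) - K * exp(-rT).
S_0 * exp(-qT) = 9.9400 * 0.96319442 = 9.57415251
K * exp(-rT) = 10.4900 * 0.91667710 = 9.61594273
P = C - S*exp(-qT) + K*exp(-rT)
P = 2.5540 - 9.57415251 + 9.61594273 = 2.5958

Answer: Put price = 2.5958


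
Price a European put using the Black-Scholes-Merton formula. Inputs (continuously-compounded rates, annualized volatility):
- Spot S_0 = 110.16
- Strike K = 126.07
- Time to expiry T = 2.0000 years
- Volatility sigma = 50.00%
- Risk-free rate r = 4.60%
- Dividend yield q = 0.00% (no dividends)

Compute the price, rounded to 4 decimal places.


Answer: Price = 33.5768

Derivation:
d1 = (ln(S/K) + (r - q + 0.5*sigma^2) * T) / (sigma * sqrt(T)) = 0.29287874
d2 = d1 - sigma * sqrt(T) = -0.41422804
exp(-rT) = 0.91210515; exp(-qT) = 1.00000000
P = K * exp(-rT) * N(-d2) - S_0 * exp(-qT) * N(-d1)
N(-d1) = 0.38480742; N(-d2) = 0.66064644
P = 126.0700 * 0.91210515 * 0.66064644 - 110.1600 * 1.00000000 * 0.38480742 = 33.5768


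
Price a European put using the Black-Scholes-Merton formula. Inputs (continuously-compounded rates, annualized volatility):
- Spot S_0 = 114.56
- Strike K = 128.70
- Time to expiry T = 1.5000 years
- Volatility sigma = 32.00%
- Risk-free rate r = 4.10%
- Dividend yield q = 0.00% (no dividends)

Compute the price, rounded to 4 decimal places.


Answer: Price = 21.7084

Derivation:
d1 = (ln(S/K) + (r - q + 0.5*sigma^2) * T) / (sigma * sqrt(T)) = 0.05591621
d2 = d1 - sigma * sqrt(T) = -0.33600215
exp(-rT) = 0.94035295; exp(-qT) = 1.00000000
P = K * exp(-rT) * N(-d2) - S_0 * exp(-qT) * N(-d1)
N(-d1) = 0.47770428; N(-d2) = 0.63156538
P = 128.7000 * 0.94035295 * 0.63156538 - 114.5600 * 1.00000000 * 0.47770428 = 21.7084


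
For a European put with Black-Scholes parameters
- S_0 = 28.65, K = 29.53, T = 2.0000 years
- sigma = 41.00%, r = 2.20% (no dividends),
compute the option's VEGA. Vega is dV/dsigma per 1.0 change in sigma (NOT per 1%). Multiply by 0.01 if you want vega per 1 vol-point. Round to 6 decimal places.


d1 = 0.3136221176; d2 = -0.2662054429
phi(d1) = 0.3797971633; exp(-qT) = 1.0000000000; exp(-rT) = 0.9569539575
Vega = S * exp(-qT) * phi(d1) * sqrt(T) = 28.6500 * 1.0000000000 * 0.3797971633 * 1.4142135624 = 15.388325

Answer: Vega = 15.388325


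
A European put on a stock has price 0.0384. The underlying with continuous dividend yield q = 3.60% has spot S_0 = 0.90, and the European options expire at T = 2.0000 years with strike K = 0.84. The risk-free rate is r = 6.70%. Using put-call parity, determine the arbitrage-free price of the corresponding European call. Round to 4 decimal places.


Put-call parity: C - P = S_0 * exp(-qT) - K * exp(-rT).
S_0 * exp(-qT) = 0.9000 * 0.93053090 = 0.83747781
K * exp(-rT) = 0.8400 * 0.87459006 = 0.73465565
C = P + S*exp(-qT) - K*exp(-rT)
C = 0.0384 + 0.83747781 - 0.73465565 = 0.1412

Answer: Call price = 0.1412


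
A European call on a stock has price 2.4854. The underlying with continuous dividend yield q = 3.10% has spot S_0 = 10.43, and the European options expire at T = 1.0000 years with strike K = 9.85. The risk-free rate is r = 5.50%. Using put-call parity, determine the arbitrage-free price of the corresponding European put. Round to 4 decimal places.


Put-call parity: C - P = S_0 * exp(-qT) - K * exp(-rT).
S_0 * exp(-qT) = 10.4300 * 0.96947557 = 10.11163023
K * exp(-rT) = 9.8500 * 0.94648515 = 9.32287871
P = C - S*exp(-qT) + K*exp(-rT)
P = 2.4854 - 10.11163023 + 9.32287871 = 1.6966

Answer: Put price = 1.6966


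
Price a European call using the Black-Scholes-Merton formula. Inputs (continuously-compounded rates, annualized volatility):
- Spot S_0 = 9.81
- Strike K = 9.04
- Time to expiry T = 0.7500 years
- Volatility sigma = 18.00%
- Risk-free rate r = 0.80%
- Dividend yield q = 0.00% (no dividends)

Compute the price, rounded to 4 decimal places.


Answer: Price = 1.0858

Derivation:
d1 = (ln(S/K) + (r - q + 0.5*sigma^2) * T) / (sigma * sqrt(T)) = 0.64081453
d2 = d1 - sigma * sqrt(T) = 0.48492996
exp(-rT) = 0.99401796; exp(-qT) = 1.00000000
C = S_0 * exp(-qT) * N(d1) - K * exp(-rT) * N(d2)
N(d1) = 0.73917840; N(d2) = 0.68613698
C = 9.8100 * 1.00000000 * 0.73917840 - 9.0400 * 0.99401796 * 0.68613698 = 1.0858
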